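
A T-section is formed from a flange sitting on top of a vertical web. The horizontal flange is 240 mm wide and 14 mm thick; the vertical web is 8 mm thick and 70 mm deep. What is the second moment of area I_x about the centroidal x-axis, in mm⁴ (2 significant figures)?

I_x ≈ 1.1 × 10⁶ mm⁴

Decompose the section into non-overlapping parts with the origin at the bottom-left of its bounding rectangle.
Flange: 240 × 14, A = 3 360 mm², y = 77 mm, Ī = 54 880 mm⁴.
Web: 8 × 70, A = 560 mm², y = 35 mm, Ī = 228 667 mm⁴.
Centroid: ȳ = ΣA·y / ΣA = 71 mm.
Transfer each piece to the centroidal x-axis using Ī + A·d² with d = y − 71:
  flange: d = 6 mm → contributes +175 840 mm⁴
  web: d = -36 mm → contributes +954 427 mm⁴
Total I = 1 130 267 mm⁴.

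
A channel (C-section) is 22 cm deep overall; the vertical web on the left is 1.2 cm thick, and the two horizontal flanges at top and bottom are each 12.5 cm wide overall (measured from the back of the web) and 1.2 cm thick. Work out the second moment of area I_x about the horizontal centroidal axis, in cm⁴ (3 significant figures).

I_x ≈ 4000 cm⁴

Treat the section as a set of non-overlapping primitives; coordinates are from the bounding-box lower-left.
Web: 1.2 × 22, A = 26.4 cm², y = 11 cm, Ī = 1064.8 cm⁴.
Top flange (beyond web): 11.3 × 1.2, A = 13.56 cm², y = 21.4 cm, Ī = 1.6272 cm⁴.
Bottom flange (beyond web): 11.3 × 1.2, A = 13.56 cm², y = 0.6 cm, Ī = 1.6272 cm⁴.
By symmetry the centroid is at mid-height, ȳ = 11 cm.
Transfer each piece to the horizontal centroidal axis using Ī + A·d² with d = y − 11:
  web: d = 0 cm → contributes +1064.8 cm⁴
  top flange (beyond web): d = 10.4 cm → contributes +1468.3 cm⁴
  bottom flange (beyond web): d = -10.4 cm → contributes +1468.3 cm⁴
Total I = 4001.4 cm⁴.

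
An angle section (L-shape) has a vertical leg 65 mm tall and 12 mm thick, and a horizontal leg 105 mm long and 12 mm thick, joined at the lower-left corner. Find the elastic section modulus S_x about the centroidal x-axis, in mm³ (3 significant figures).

Split into non-overlapping primitives; take the origin at the lower-left of the bounding box.
Vertical leg: 12 × 65, A = 780 mm², y = 32.5 mm, Ī = 274 625 mm⁴.
Horizontal leg (remainder): 93 × 12, A = 1 116 mm², y = 6 mm, Ī = 13 392 mm⁴.
Centroid: ȳ = ΣA·y / ΣA = 16.902 mm.
Transfer each piece to the centroidal x-axis using Ī + A·d² with d = y − 16.902:
  vertical leg: d = 15.598 mm → contributes +464 400 mm⁴
  horizontal leg (remainder): d = -10.902 mm → contributes +146 030 mm⁴
Total I = 610 430 mm⁴.
Extreme fibre distance c = 48.098 mm; S = I/c = 12 691 mm³.

S_x ≈ 1.27 × 10⁴ mm³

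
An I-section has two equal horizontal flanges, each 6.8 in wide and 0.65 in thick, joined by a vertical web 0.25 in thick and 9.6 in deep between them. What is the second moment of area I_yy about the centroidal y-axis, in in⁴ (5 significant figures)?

Break the section into simple shapes (no overlaps), measuring from the bottom-left corner of the bounding box.
Bottom flange: 6.8 × 0.65, A = 4.42 in², x = 3.4 in, Ī = 17.03173 in⁴.
Web: 0.25 × 9.6, A = 2.4 in², x = 3.4 in, Ī = 0.0125 in⁴.
Top flange: 6.8 × 0.65, A = 4.42 in², x = 3.4 in, Ī = 17.03173 in⁴.
By symmetry the centroid is at mid-width, x̄ = 3.4 in.
All pieces are centred on the centroidal y-axis, so I = ΣĪ = 34.07597 in⁴.

I_yy ≈ 34.076 in⁴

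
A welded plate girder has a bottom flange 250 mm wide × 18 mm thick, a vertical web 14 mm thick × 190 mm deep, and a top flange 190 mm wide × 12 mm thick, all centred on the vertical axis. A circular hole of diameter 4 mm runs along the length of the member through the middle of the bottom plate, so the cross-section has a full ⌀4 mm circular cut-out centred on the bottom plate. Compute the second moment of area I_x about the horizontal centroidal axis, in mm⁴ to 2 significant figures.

I_x ≈ 7.4 × 10⁷ mm⁴

Treat the section as a set of non-overlapping primitives; coordinates are from the bounding-box lower-left.
Bottom plate: 250 × 18, A = 4 500 mm², y = 9 mm, Ī = 121 500 mm⁴.
Web plate: 14 × 190, A = 2 660 mm², y = 113 mm, Ī = 8 002 167 mm⁴.
Top plate: 190 × 12, A = 2 280 mm², y = 214 mm, Ī = 27 360 mm⁴.
Hole (subtracted): ⌀4, A = 12.57 mm², y = 9 mm, Ī = 12.57 mm⁴.
Centroid: ȳ = ΣA·y / ΣA = 87.92 mm.
Transfer each piece to the horizontal centroidal axis using Ī + A·d² with d = y − 87.92:
  bottom plate: d = -78.92 mm → contributes +28 151 178 mm⁴
  web plate: d = 25.08 mm → contributes +9 674 942 mm⁴
  top plate: d = 126.1 mm → contributes +36 268 977 mm⁴
  hole: d = -78.92 mm → contributes −78 286 mm⁴
Total I = 74 016 811 mm⁴.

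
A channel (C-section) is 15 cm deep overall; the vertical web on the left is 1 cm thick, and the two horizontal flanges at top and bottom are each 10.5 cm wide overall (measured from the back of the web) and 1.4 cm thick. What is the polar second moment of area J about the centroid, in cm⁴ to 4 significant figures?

J ≈ 1981 cm⁴

Split into non-overlapping primitives; take the origin at the lower-left of the bounding box.
Web: 1 × 15, A = 15 cm², y = 7.5 cm, Ī = 281.25 cm⁴.
Top flange (beyond web): 9.5 × 1.4, A = 13.3 cm², y = 14.3 cm, Ī = 2.17233 cm⁴.
Bottom flange (beyond web): 9.5 × 1.4, A = 13.3 cm², y = 0.7 cm, Ī = 2.17233 cm⁴.
By symmetry the centroid is at mid-height, ȳ = 7.5 cm.
Transfer each piece to the centroidal x-axis using Ī + A·d² with d = y − 7.5:
  web: d = 0 cm → contributes +281.25 cm⁴
  top flange (beyond web): d = 6.8 cm → contributes +617.164 cm⁴
  bottom flange (beyond web): d = -6.8 cm → contributes +617.164 cm⁴
Total I = 1515.58 cm⁴.
For the y-axis: x̄ = 3.85697 cm.
Repeating about the centroidal y-axis gives I_y = 465.666 cm⁴.
Polar second moment: J = I_x + I_y = 1981.24 cm⁴.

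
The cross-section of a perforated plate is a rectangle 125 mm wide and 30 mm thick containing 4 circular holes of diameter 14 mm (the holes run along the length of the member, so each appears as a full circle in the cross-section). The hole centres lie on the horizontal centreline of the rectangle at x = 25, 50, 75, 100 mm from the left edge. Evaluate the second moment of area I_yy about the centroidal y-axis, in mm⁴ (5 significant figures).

Split into non-overlapping primitives; take the origin at the lower-left of the bounding box.
Plate: 125 × 30, A = 3 750 mm², x = 62.5 mm, Ī = 4 882 813 mm⁴.
Hole 1 (subtracted): ⌀14, A = 153.938 mm², x = 25 mm, Ī = 1885.741 mm⁴.
Hole 2 (subtracted): ⌀14, A = 153.938 mm², x = 50 mm, Ī = 1885.741 mm⁴.
Hole 3 (subtracted): ⌀14, A = 153.938 mm², x = 75 mm, Ī = 1885.741 mm⁴.
Hole 4 (subtracted): ⌀14, A = 153.938 mm², x = 100 mm, Ī = 1885.741 mm⁴.
By symmetry the centroid is at mid-width, x̄ = 62.5 mm.
Transfer each piece to the centroidal y-axis using Ī + A·d² with d = x − 62.5:
  plate: d = 0 mm → contributes +4 882 813 mm⁴
  hole 1: d = -37.5 mm → contributes −218361.1 mm⁴
  hole 2: d = -12.5 mm → contributes −25938.56 mm⁴
  hole 3: d = 12.5 mm → contributes −25938.56 mm⁴
  hole 4: d = 37.5 mm → contributes −218361.1 mm⁴
Total I = 4 394 213 mm⁴.

I_yy ≈ 4.3942 × 10⁶ mm⁴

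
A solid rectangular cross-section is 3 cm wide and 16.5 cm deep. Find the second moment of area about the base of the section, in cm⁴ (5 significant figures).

I_base ≈ 4492.1 cm⁴

The section: 3 × 16.5, A = 49.5 cm², y = 8.25 cm, Ī = 1123.031 cm⁴.
Transfer it to the bottom edge using Ī + A·d² with d = y − 0:
  the section: d = 8.25 cm → contributes +4492.125 cm⁴
Total I = 4492.125 cm⁴.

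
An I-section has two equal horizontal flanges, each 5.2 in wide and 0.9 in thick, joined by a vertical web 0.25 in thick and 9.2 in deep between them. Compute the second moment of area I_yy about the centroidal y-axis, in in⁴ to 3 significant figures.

Decompose the section into non-overlapping parts with the origin at the bottom-left of its bounding rectangle.
Bottom flange: 5.2 × 0.9, A = 4.68 in², x = 2.6 in, Ī = 10.546 in⁴.
Web: 0.25 × 9.2, A = 2.3 in², x = 2.6 in, Ī = 0.011979 in⁴.
Top flange: 5.2 × 0.9, A = 4.68 in², x = 2.6 in, Ī = 10.546 in⁴.
By symmetry the centroid is at mid-width, x̄ = 2.6 in.
All pieces are centred on the centroidal y-axis, so I = ΣĪ = 21.103 in⁴.

I_yy ≈ 21.1 in⁴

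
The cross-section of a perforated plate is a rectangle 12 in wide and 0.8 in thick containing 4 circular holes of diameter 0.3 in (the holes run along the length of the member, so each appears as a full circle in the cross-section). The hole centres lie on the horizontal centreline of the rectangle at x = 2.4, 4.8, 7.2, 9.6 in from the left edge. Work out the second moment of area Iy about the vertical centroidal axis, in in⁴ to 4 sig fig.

Iy ≈ 113.2 in⁴

Break the section into simple shapes (no overlaps), measuring from the bottom-left corner of the bounding box.
Plate: 12 × 0.8, A = 9.6 in², x = 6 in, Ī = 115.2 in⁴.
Hole 1 (subtracted): ⌀0.3, A = 0.0706858 in², x = 2.4 in, Ī = 0.000397608 in⁴.
Hole 2 (subtracted): ⌀0.3, A = 0.0706858 in², x = 4.8 in, Ī = 0.000397608 in⁴.
Hole 3 (subtracted): ⌀0.3, A = 0.0706858 in², x = 7.2 in, Ī = 0.000397608 in⁴.
Hole 4 (subtracted): ⌀0.3, A = 0.0706858 in², x = 9.6 in, Ī = 0.000397608 in⁴.
By symmetry the centroid is at mid-width, x̄ = 6 in.
Transfer each piece to the vertical centroidal axis using Ī + A·d² with d = x − 6:
  plate: d = 0 in → contributes +115.2 in⁴
  hole 1: d = -3.6 in → contributes −0.916486 in⁴
  hole 2: d = -1.2 in → contributes −0.102185 in⁴
  hole 3: d = 1.2 in → contributes −0.102185 in⁴
  hole 4: d = 3.6 in → contributes −0.916486 in⁴
Total I = 113.163 in⁴.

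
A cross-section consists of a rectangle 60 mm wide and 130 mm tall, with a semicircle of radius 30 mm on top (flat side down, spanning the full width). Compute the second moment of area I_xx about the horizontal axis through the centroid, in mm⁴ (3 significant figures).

Split into non-overlapping primitives; take the origin at the lower-left of the bounding box.
Rectangular body: 60 × 130, A = 7 800 mm², y = 65 mm, Ī = 10 985 000 mm⁴.
Semicircular cap: semicircle r = 30, A = 1413.7 mm², y = 142.73 mm, Ī = 88 903 mm⁴.
Centroid: ȳ = ΣA·y / ΣA = 76.927 mm.
Transfer each piece to the horizontal axis through the centroid using Ī + A·d² with d = y − 76.927:
  rectangular body: d = -11.927 mm → contributes +12 094 568 mm⁴
  semicircular cap: d = 65.805 mm → contributes +6 210 800 mm⁴
Total I = 18 305 367 mm⁴.

I_xx ≈ 1.83 × 10⁷ mm⁴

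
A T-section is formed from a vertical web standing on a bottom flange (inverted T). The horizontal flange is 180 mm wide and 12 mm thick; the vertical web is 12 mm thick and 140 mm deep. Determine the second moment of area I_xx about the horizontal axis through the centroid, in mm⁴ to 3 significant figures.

I_xx ≈ 8.23 × 10⁶ mm⁴

Break the section into simple shapes (no overlaps), measuring from the bottom-left corner of the bounding box.
Flange: 180 × 12, A = 2 160 mm², y = 6 mm, Ī = 25 920 mm⁴.
Web: 12 × 140, A = 1 680 mm², y = 82 mm, Ī = 2 744 000 mm⁴.
Centroid: ȳ = ΣA·y / ΣA = 39.25 mm.
Transfer each piece to the horizontal axis through the centroid using Ī + A·d² with d = y − 39.25:
  flange: d = -33.25 mm → contributes +2 413 935 mm⁴
  web: d = 42.75 mm → contributes +5 814 305 mm⁴
Total I = 8 228 240 mm⁴.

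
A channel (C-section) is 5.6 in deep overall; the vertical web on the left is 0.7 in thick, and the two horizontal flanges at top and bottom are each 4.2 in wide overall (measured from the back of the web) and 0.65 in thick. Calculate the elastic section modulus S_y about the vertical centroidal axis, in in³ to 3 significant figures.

Break the section into simple shapes (no overlaps), measuring from the bottom-left corner of the bounding box.
Web: 0.7 × 5.6, A = 3.92 in², x = 0.35 in, Ī = 0.16007 in⁴.
Top flange (beyond web): 3.5 × 0.65, A = 2.275 in², x = 2.45 in, Ī = 2.3224 in⁴.
Bottom flange (beyond web): 3.5 × 0.65, A = 2.275 in², x = 2.45 in, Ī = 2.3224 in⁴.
Centroid: x̄ = ΣA·x / ΣA = 1.4781 in.
Transfer each piece to the vertical centroidal axis using Ī + A·d² with d = x − 1.4781:
  web: d = -1.1281 in → contributes +5.1487 in⁴
  top flange (beyond web): d = 0.9719 in → contributes +4.4713 in⁴
  bottom flange (beyond web): d = 0.9719 in → contributes +4.4713 in⁴
Total I = 14.091 in⁴.
Extreme fibre distance c = 2.7219 in; S = I/c = 5.177 in³.

S_y ≈ 5.18 in³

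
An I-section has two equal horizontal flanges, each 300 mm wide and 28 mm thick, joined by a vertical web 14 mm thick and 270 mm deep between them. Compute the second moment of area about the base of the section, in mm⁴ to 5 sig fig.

Decompose the section into non-overlapping parts with the origin at the bottom-left of its bounding rectangle.
Bottom flange: 300 × 28, A = 8 400 mm², y = 14 mm, Ī = 548 800 mm⁴.
Web: 14 × 270, A = 3 780 mm², y = 163 mm, Ī = 22 963 500 mm⁴.
Top flange: 300 × 28, A = 8 400 mm², y = 312 mm, Ī = 548 800 mm⁴.
Transfer each piece to the bottom edge using Ī + A·d² with d = y − 0:
  bottom flange: d = 14 mm → contributes +2 195 200 mm⁴
  web: d = 163 mm → contributes +123 394 320 mm⁴
  top flange: d = 312 mm → contributes +818 238 400 mm⁴
Total I = 943 827 920 mm⁴.

I_base ≈ 9.4383 × 10⁸ mm⁴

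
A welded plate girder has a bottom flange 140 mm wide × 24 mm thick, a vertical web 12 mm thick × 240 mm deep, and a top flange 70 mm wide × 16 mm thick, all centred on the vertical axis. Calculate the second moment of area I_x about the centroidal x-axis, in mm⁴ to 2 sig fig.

I_x ≈ 7.9 × 10⁷ mm⁴

Break the section into simple shapes (no overlaps), measuring from the bottom-left corner of the bounding box.
Bottom plate: 140 × 24, A = 3 360 mm², y = 12 mm, Ī = 161 280 mm⁴.
Web plate: 12 × 240, A = 2 880 mm², y = 144 mm, Ī = 13 824 000 mm⁴.
Top plate: 70 × 16, A = 1 120 mm², y = 272 mm, Ī = 23 893 mm⁴.
Centroid: ȳ = ΣA·y / ΣA = 103.2 mm.
Transfer each piece to the centroidal x-axis using Ī + A·d² with d = y − 103.2:
  bottom plate: d = -91.22 mm → contributes +28 118 538 mm⁴
  web plate: d = 40.78 mm → contributes +18 614 077 mm⁴
  top plate: d = 168.8 mm → contributes +31 929 971 mm⁴
Total I = 78 662 586 mm⁴.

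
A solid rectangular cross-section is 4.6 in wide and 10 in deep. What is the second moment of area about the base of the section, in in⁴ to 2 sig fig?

The section: 4.6 × 10, A = 46 in², y = 5 in, Ī = 383.3 in⁴.
Transfer it to a horizontal axis along the bottom face using Ī + A·d² with d = y − 0:
  the section: d = 5 in → contributes +1 533 in⁴
Total I = 1 533 in⁴.

I_base ≈ 1500 in⁴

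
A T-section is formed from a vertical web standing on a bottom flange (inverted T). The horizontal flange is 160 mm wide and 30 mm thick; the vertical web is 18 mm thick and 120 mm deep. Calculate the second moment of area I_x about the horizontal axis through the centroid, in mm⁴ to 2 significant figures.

Treat the section as a set of non-overlapping primitives; coordinates are from the bounding-box lower-left.
Flange: 160 × 30, A = 4 800 mm², y = 15 mm, Ī = 360 000 mm⁴.
Web: 18 × 120, A = 2 160 mm², y = 90 mm, Ī = 2 592 000 mm⁴.
Centroid: ȳ = ΣA·y / ΣA = 38.28 mm.
Transfer each piece to the horizontal axis through the centroid using Ī + A·d² with d = y − 38.28:
  flange: d = -23.28 mm → contributes +2 960 476 mm⁴
  web: d = 51.72 mm → contributes +8 370 835 mm⁴
Total I = 11 331 310 mm⁴.

I_x ≈ 1.1 × 10⁷ mm⁴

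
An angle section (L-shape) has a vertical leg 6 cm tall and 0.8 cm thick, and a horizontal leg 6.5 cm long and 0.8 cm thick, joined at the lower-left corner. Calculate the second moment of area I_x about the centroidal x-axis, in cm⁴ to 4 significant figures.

I_x ≈ 30.45 cm⁴

Treat the section as a set of non-overlapping primitives; coordinates are from the bounding-box lower-left.
Vertical leg: 0.8 × 6, A = 4.8 cm², y = 3 cm, Ī = 14.4 cm⁴.
Horizontal leg (remainder): 5.7 × 0.8, A = 4.56 cm², y = 0.4 cm, Ī = 0.2432 cm⁴.
Centroid: ȳ = ΣA·y / ΣA = 1.73333 cm.
Transfer each piece to the centroidal x-axis using Ī + A·d² with d = y − 1.73333:
  vertical leg: d = 1.26667 cm → contributes +22.1013 cm⁴
  horizontal leg (remainder): d = -1.33333 cm → contributes +8.34987 cm⁴
Total I = 30.4512 cm⁴.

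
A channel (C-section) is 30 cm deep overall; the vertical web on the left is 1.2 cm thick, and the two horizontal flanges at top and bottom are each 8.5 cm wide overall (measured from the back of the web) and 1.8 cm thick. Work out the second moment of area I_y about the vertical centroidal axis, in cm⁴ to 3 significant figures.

Decompose the section into non-overlapping parts with the origin at the bottom-left of its bounding rectangle.
Web: 1.2 × 30, A = 36 cm², x = 0.6 cm, Ī = 4.32 cm⁴.
Top flange (beyond web): 7.3 × 1.8, A = 13.14 cm², x = 4.85 cm, Ī = 58.353 cm⁴.
Bottom flange (beyond web): 7.3 × 1.8, A = 13.14 cm², x = 4.85 cm, Ī = 58.353 cm⁴.
Centroid: x̄ = ΣA·x / ΣA = 2.3934 cm.
Transfer each piece to the vertical centroidal axis using Ī + A·d² with d = x − 2.3934:
  web: d = -1.7934 cm → contributes +120.1 cm⁴
  top flange (beyond web): d = 2.4566 cm → contributes +137.65 cm⁴
  bottom flange (beyond web): d = 2.4566 cm → contributes +137.65 cm⁴
Total I = 395.41 cm⁴.

I_y ≈ 395 cm⁴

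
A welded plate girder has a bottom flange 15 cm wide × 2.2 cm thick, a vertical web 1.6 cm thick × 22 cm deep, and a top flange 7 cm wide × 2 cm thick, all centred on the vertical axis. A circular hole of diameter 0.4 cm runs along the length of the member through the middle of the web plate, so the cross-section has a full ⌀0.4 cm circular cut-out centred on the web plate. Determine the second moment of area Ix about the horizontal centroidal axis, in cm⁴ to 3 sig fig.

Decompose the section into non-overlapping parts with the origin at the bottom-left of its bounding rectangle.
Bottom plate: 15 × 2.2, A = 33 cm², y = 1.1 cm, Ī = 13.31 cm⁴.
Web plate: 1.6 × 22, A = 35.2 cm², y = 13.2 cm, Ī = 1419.7 cm⁴.
Top plate: 7 × 2, A = 14 cm², y = 25.2 cm, Ī = 4.6667 cm⁴.
Hole (subtracted): ⌀0.4, A = 0.12566 cm², y = 13.2 cm, Ī = 0.0012566 cm⁴.
Centroid: ȳ = ΣA·y / ΣA = 10.382 cm.
Transfer each piece to the horizontal centroidal axis using Ī + A·d² with d = y − 10.382:
  bottom plate: d = -9.2818 cm → contributes +2856.3 cm⁴
  web plate: d = 2.8182 cm → contributes +1699.3 cm⁴
  top plate: d = 14.818 cm → contributes +3078.8 cm⁴
  hole: d = 2.8182 cm → contributes −0.99929 cm⁴
Total I = 7633.4 cm⁴.

Ix ≈ 7630 cm⁴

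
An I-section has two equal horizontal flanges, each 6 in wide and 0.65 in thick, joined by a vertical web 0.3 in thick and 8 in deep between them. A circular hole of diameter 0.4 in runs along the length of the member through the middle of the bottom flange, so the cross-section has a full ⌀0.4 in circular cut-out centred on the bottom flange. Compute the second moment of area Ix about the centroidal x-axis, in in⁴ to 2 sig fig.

Ix ≈ 160 in⁴

Break the section into simple shapes (no overlaps), measuring from the bottom-left corner of the bounding box.
Bottom flange: 6 × 0.65, A = 3.9 in², y = 0.325 in, Ī = 0.1373 in⁴.
Web: 0.3 × 8, A = 2.4 in², y = 4.65 in, Ī = 12.8 in⁴.
Top flange: 6 × 0.65, A = 3.9 in², y = 8.975 in, Ī = 0.1373 in⁴.
Hole (subtracted): ⌀0.4, A = 0.1257 in², y = 0.325 in, Ī = 0.001257 in⁴.
Centroid: ȳ = ΣA·y / ΣA = 4.704 in.
Transfer each piece to the centroidal x-axis using Ī + A·d² with d = y − 4.704:
  bottom flange: d = -4.379 in → contributes +74.92 in⁴
  web: d = -0.05395 in → contributes +12.81 in⁴
  top flange: d = 4.271 in → contributes +71.28 in⁴
  hole: d = -4.379 in → contributes −2.411 in⁴
Total I = 156.6 in⁴.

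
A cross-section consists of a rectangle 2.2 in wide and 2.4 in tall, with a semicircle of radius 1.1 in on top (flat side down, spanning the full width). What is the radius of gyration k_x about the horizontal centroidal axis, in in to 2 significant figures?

k_x ≈ 0.96 in

Break the section into simple shapes (no overlaps), measuring from the bottom-left corner of the bounding box.
Rectangular body: 2.2 × 2.4, A = 5.28 in², y = 1.2 in, Ī = 2.534 in⁴.
Semicircular cap: semicircle r = 1.1, A = 1.901 in², y = 2.867 in, Ī = 0.1607 in⁴.
Centroid: ȳ = ΣA·y / ΣA = 1.641 in.
Transfer each piece to the horizontal centroidal axis using Ī + A·d² with d = y − 1.641:
  rectangular body: d = -0.4412 in → contributes +3.562 in⁴
  semicircular cap: d = 1.226 in → contributes +3.016 in⁴
Total I = 6.578 in⁴.
Radius of gyration: k = √(I/A) = √(6.578 / 7.181) = 0.9571 in.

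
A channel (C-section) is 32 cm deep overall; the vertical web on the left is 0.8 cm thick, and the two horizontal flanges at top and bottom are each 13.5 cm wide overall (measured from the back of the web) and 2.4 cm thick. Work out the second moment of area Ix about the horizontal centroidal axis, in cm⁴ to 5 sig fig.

Ix ≈ 1.5566 × 10⁴ cm⁴

Split into non-overlapping primitives; take the origin at the lower-left of the bounding box.
Web: 0.8 × 32, A = 25.6 cm², y = 16 cm, Ī = 2184.533 cm⁴.
Top flange (beyond web): 12.7 × 2.4, A = 30.48 cm², y = 30.8 cm, Ī = 14.6304 cm⁴.
Bottom flange (beyond web): 12.7 × 2.4, A = 30.48 cm², y = 1.2 cm, Ī = 14.6304 cm⁴.
By symmetry the centroid is at mid-height, ȳ = 16 cm.
Transfer each piece to the horizontal centroidal axis using Ī + A·d² with d = y − 16:
  web: d = 0 cm → contributes +2184.533 cm⁴
  top flange (beyond web): d = 14.8 cm → contributes +6690.97 cm⁴
  bottom flange (beyond web): d = -14.8 cm → contributes +6690.97 cm⁴
Total I = 15566.47 cm⁴.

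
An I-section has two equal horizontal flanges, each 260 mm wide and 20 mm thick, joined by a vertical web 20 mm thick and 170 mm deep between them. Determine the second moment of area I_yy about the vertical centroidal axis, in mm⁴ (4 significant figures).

I_yy ≈ 5.870 × 10⁷ mm⁴

Treat the section as a set of non-overlapping primitives; coordinates are from the bounding-box lower-left.
Bottom flange: 260 × 20, A = 5 200 mm², x = 130 mm, Ī = 29 293 333 mm⁴.
Web: 20 × 170, A = 3 400 mm², x = 130 mm, Ī = 113 333 mm⁴.
Top flange: 260 × 20, A = 5 200 mm², x = 130 mm, Ī = 29 293 333 mm⁴.
By symmetry the centroid is at mid-width, x̄ = 130 mm.
All pieces are centred on the vertical centroidal axis, so I = ΣĪ = 58 700 000 mm⁴.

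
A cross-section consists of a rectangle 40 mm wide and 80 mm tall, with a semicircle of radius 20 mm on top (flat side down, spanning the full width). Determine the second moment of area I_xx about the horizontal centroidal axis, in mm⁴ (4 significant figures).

I_xx ≈ 2.959 × 10⁶ mm⁴

Break the section into simple shapes (no overlaps), measuring from the bottom-left corner of the bounding box.
Rectangular body: 40 × 80, A = 3 200 mm², y = 40 mm, Ī = 1 706 667 mm⁴.
Semicircular cap: semicircle r = 20, A = 628.319 mm², y = 88.4883 mm, Ī = 17561.1 mm⁴.
Centroid: ȳ = ΣA·y / ΣA = 47.9581 mm.
Transfer each piece to the horizontal centroidal axis using Ī + A·d² with d = y − 47.9581:
  rectangular body: d = -7.95808 mm → contributes +1 909 326 mm⁴
  semicircular cap: d = 40.5302 mm → contributes +1 049 697 mm⁴
Total I = 2 959 023 mm⁴.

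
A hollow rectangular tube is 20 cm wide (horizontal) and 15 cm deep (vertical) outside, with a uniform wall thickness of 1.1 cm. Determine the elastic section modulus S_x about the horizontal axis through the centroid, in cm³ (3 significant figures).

S_x ≈ 335 cm³

Decompose the section into non-overlapping parts with the origin at the bottom-left of its bounding rectangle.
Outer rectangle: 20 × 15, A = 300 cm², y = 7.5 cm, Ī = 5 625 cm⁴.
Inner void (subtracted): 17.8 × 12.8, A = 227.84 cm², y = 7.5 cm, Ī = 3110.8 cm⁴.
By symmetry the centroid is at mid-height, ȳ = 7.5 cm.
All pieces are centred on the horizontal axis through the centroid, so I = ΣĪ (holes subtracted) = 2514.2 cm⁴.
Extreme fibre distance c = 7.5 cm; S = I/c = 335.23 cm³.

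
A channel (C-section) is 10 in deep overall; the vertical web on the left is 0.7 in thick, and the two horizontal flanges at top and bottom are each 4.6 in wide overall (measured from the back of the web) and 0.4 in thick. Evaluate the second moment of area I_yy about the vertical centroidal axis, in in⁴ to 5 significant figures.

I_yy ≈ 15.657 in⁴

Decompose the section into non-overlapping parts with the origin at the bottom-left of its bounding rectangle.
Web: 0.7 × 10, A = 7 in², x = 0.35 in, Ī = 0.2858333 in⁴.
Top flange (beyond web): 3.9 × 0.4, A = 1.56 in², x = 2.65 in, Ī = 1.9773 in⁴.
Bottom flange (beyond web): 3.9 × 0.4, A = 1.56 in², x = 2.65 in, Ī = 1.9773 in⁴.
Centroid: x̄ = ΣA·x / ΣA = 1.059091 in.
Transfer each piece to the vertical centroidal axis using Ī + A·d² with d = x − 1.059091:
  web: d = -0.7090909 in → contributes +3.805503 in⁴
  top flange (beyond web): d = 1.590909 in → contributes +5.925647 in⁴
  bottom flange (beyond web): d = 1.590909 in → contributes +5.925647 in⁴
Total I = 15.6568 in⁴.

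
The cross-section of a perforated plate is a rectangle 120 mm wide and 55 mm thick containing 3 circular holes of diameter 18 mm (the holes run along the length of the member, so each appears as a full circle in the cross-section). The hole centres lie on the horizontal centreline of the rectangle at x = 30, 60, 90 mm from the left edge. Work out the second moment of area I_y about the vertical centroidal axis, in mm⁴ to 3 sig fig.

Decompose the section into non-overlapping parts with the origin at the bottom-left of its bounding rectangle.
Plate: 120 × 55, A = 6 600 mm², x = 60 mm, Ī = 7 920 000 mm⁴.
Hole 1 (subtracted): ⌀18, A = 254.47 mm², x = 30 mm, Ī = 5 153 mm⁴.
Hole 2 (subtracted): ⌀18, A = 254.47 mm², x = 60 mm, Ī = 5 153 mm⁴.
Hole 3 (subtracted): ⌀18, A = 254.47 mm², x = 90 mm, Ī = 5 153 mm⁴.
By symmetry the centroid is at mid-width, x̄ = 60 mm.
Transfer each piece to the vertical centroidal axis using Ī + A·d² with d = x − 60:
  plate: d = 0 mm → contributes +7 920 000 mm⁴
  hole 1: d = -30 mm → contributes −234 175 mm⁴
  hole 2: d = 0 mm → contributes −5 153 mm⁴
  hole 3: d = 30 mm → contributes −234 175 mm⁴
Total I = 7 446 497 mm⁴.

I_y ≈ 7.45 × 10⁶ mm⁴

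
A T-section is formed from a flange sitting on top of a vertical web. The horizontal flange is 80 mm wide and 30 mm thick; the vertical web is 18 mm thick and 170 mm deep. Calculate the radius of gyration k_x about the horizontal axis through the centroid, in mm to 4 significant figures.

k_x ≈ 62.02 mm

Treat the section as a set of non-overlapping primitives; coordinates are from the bounding-box lower-left.
Flange: 80 × 30, A = 2 400 mm², y = 185 mm, Ī = 180 000 mm⁴.
Web: 18 × 170, A = 3 060 mm², y = 85 mm, Ī = 7 369 500 mm⁴.
Centroid: ȳ = ΣA·y / ΣA = 128.956 mm.
Transfer each piece to the horizontal axis through the centroid using Ī + A·d² with d = y − 128.956:
  flange: d = 56.044 mm → contributes +7 718 220 mm⁴
  web: d = -43.956 mm → contributes +13 281 829 mm⁴
Total I = 21 000 049 mm⁴.
Radius of gyration: k = √(I/A) = √(21 000 049 / 5 460) = 62.0174 mm.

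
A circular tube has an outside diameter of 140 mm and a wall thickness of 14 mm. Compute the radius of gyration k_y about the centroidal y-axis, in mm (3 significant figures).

Break the section into simple shapes (no overlaps), measuring from the bottom-left corner of the bounding box.
Outer circle: ⌀140, A = 15 394 mm², x = 70 mm, Ī = 18 857 410 mm⁴.
Bore (subtracted): ⌀112, A = 9 852 mm², x = 70 mm, Ī = 7 723 995 mm⁴.
By symmetry the centroid is at mid-width, x̄ = 70 mm.
All pieces are centred on the centroidal y-axis, so I = ΣĪ (holes subtracted) = 11 133 415 mm⁴.
Radius of gyration: k = √(I/A) = √(11 133 415 / 5541.8) = 44.822 mm.

k_y ≈ 44.8 mm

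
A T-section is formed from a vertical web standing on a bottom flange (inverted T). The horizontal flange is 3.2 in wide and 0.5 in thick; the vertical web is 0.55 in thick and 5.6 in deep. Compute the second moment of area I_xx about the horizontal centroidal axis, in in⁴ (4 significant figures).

Split into non-overlapping primitives; take the origin at the lower-left of the bounding box.
Flange: 3.2 × 0.5, A = 1.6 in², y = 0.25 in, Ī = 0.0333333 in⁴.
Web: 0.55 × 5.6, A = 3.08 in², y = 3.3 in, Ī = 8.04907 in⁴.
Centroid: ȳ = ΣA·y / ΣA = 2.25726 in.
Transfer each piece to the horizontal centroidal axis using Ī + A·d² with d = y − 2.25726:
  flange: d = -2.00726 in → contributes +6.47991 in⁴
  web: d = 1.04274 in → contributes +11.3979 in⁴
Total I = 17.8779 in⁴.

I_xx ≈ 17.88 in⁴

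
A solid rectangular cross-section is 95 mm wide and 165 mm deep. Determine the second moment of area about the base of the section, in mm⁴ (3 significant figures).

The section: 95 × 165, A = 15 675 mm², y = 82.5 mm, Ī = 35 562 656 mm⁴.
Transfer it to a horizontal axis along the bottom face using Ī + A·d² with d = y − 0:
  the section: d = 82.5 mm → contributes +142 250 625 mm⁴
Total I = 142 250 625 mm⁴.

I_base ≈ 1.42 × 10⁸ mm⁴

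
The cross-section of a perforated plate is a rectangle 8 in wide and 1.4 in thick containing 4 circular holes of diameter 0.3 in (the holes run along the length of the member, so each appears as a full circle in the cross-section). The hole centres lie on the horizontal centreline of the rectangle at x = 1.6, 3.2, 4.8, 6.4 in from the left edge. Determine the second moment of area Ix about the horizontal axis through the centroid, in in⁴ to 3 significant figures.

Break the section into simple shapes (no overlaps), measuring from the bottom-left corner of the bounding box.
Plate: 8 × 1.4, A = 11.2 in², y = 0.7 in, Ī = 1.8293 in⁴.
Hole 1 (subtracted): ⌀0.3, A = 0.070686 in², y = 0.7 in, Ī = 0.00039761 in⁴.
Hole 2 (subtracted): ⌀0.3, A = 0.070686 in², y = 0.7 in, Ī = 0.00039761 in⁴.
Hole 3 (subtracted): ⌀0.3, A = 0.070686 in², y = 0.7 in, Ī = 0.00039761 in⁴.
Hole 4 (subtracted): ⌀0.3, A = 0.070686 in², y = 0.7 in, Ī = 0.00039761 in⁴.
By symmetry the centroid is at mid-height, ȳ = 0.7 in.
All pieces are centred on the horizontal axis through the centroid, so I = ΣĪ (holes subtracted) = 1.8277 in⁴.

Ix ≈ 1.83 in⁴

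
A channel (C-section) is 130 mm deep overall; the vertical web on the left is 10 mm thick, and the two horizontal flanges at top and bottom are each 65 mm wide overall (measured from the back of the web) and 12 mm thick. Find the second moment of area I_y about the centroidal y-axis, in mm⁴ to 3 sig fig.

Decompose the section into non-overlapping parts with the origin at the bottom-left of its bounding rectangle.
Web: 10 × 130, A = 1 300 mm², x = 5 mm, Ī = 10 833 mm⁴.
Top flange (beyond web): 55 × 12, A = 660 mm², x = 37.5 mm, Ī = 166 375 mm⁴.
Bottom flange (beyond web): 55 × 12, A = 660 mm², x = 37.5 mm, Ī = 166 375 mm⁴.
Centroid: x̄ = ΣA·x / ΣA = 21.374 mm.
Transfer each piece to the centroidal y-axis using Ī + A·d² with d = x − 21.374:
  web: d = -16.374 mm → contributes +359 376 mm⁴
  top flange (beyond web): d = 16.126 mm → contributes +338 006 mm⁴
  bottom flange (beyond web): d = 16.126 mm → contributes +338 006 mm⁴
Total I = 1 035 387 mm⁴.

I_y ≈ 1.04 × 10⁶ mm⁴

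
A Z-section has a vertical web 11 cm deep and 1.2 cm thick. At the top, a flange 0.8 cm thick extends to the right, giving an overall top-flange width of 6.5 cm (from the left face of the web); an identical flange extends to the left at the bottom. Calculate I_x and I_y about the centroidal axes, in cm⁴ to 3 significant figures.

Split into non-overlapping primitives; take the origin at the lower-left of the bounding box.
Web: 1.2 × 11, A = 13.2 cm², y = 5.5 cm, Ī = 133.1 cm⁴.
Top flange (beyond web): 5.3 × 0.8, A = 4.24 cm², y = 10.6 cm, Ī = 0.22613 cm⁴.
Bottom flange (beyond web): 5.3 × 0.8, A = 4.24 cm², y = 0.4 cm, Ī = 0.22613 cm⁴.
Centroid: ȳ = ΣA·y / ΣA = 5.5 cm.
Transfer each piece to the centroidal x-axis using Ī + A·d² with d = y − 5.5:
  web: d = 0 cm → contributes +133.1 cm⁴
  top flange (beyond web): d = 5.1 cm → contributes +110.51 cm⁴
  bottom flange (beyond web): d = -5.1 cm → contributes +110.51 cm⁴
Total I = 354.12 cm⁴.
For the y-axis: x̄ = 5.9 cm.
Repeating about the centroidal y-axis gives I_y = 111 cm⁴.

I_x ≈ 354 cm⁴, I_y ≈ 111 cm⁴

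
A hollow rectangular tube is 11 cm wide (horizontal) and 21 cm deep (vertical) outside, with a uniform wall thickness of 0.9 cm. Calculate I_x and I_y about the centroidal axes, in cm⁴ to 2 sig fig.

I_x ≈ 3100 cm⁴, I_y ≈ 1100 cm⁴

Split into non-overlapping primitives; take the origin at the lower-left of the bounding box.
Outer rectangle: 11 × 21, A = 231 cm², y = 10.5 cm, Ī = 8 489 cm⁴.
Inner void (subtracted): 9.2 × 19.2, A = 176.6 cm², y = 10.5 cm, Ī = 5 426 cm⁴.
By symmetry the centroid is at mid-height, ȳ = 10.5 cm.
All pieces are centred on the centroidal x-axis, so I = ΣĪ (holes subtracted) = 3 063 cm⁴.
Repeating about the centroidal y-axis gives I_y = 1 083 cm⁴.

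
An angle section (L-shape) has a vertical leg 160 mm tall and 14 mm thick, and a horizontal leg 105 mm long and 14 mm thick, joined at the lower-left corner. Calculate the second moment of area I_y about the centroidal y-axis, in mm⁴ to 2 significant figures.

Decompose the section into non-overlapping parts with the origin at the bottom-left of its bounding rectangle.
Vertical leg: 14 × 160, A = 2 240 mm², x = 7 mm, Ī = 36 587 mm⁴.
Horizontal leg (remainder): 91 × 14, A = 1 274 mm², x = 59.5 mm, Ī = 879 166 mm⁴.
Centroid: x̄ = ΣA·x / ΣA = 26.03 mm.
Transfer each piece to the centroidal y-axis using Ī + A·d² with d = x − 26.03:
  vertical leg: d = -19.03 mm → contributes +848 112 mm⁴
  horizontal leg (remainder): d = 33.47 mm → contributes +2 306 024 mm⁴
Total I = 3 154 135 mm⁴.

I_y ≈ 3.2 × 10⁶ mm⁴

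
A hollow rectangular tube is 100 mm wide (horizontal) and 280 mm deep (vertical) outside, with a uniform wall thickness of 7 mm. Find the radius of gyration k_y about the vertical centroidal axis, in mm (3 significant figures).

k_y ≈ 42.5 mm

Decompose the section into non-overlapping parts with the origin at the bottom-left of its bounding rectangle.
Outer rectangle: 100 × 280, A = 28 000 mm², x = 50 mm, Ī = 23 333 333 mm⁴.
Inner void (subtracted): 86 × 266, A = 22 876 mm², x = 50 mm, Ī = 14 099 241 mm⁴.
By symmetry the centroid is at mid-width, x̄ = 50 mm.
All pieces are centred on the vertical centroidal axis, so I = ΣĪ (holes subtracted) = 9 234 092 mm⁴.
Radius of gyration: k = √(I/A) = √(9 234 092 / 5 124) = 42.451 mm.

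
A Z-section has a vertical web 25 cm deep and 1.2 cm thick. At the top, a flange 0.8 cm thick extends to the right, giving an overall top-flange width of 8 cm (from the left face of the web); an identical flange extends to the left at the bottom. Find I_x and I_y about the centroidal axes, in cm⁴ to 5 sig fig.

Split into non-overlapping primitives; take the origin at the lower-left of the bounding box.
Web: 1.2 × 25, A = 30 cm², y = 12.5 cm, Ī = 1562.5 cm⁴.
Top flange (beyond web): 6.8 × 0.8, A = 5.44 cm², y = 24.6 cm, Ī = 0.2901333 cm⁴.
Bottom flange (beyond web): 6.8 × 0.8, A = 5.44 cm², y = 0.4 cm, Ī = 0.2901333 cm⁴.
Centroid: ȳ = ΣA·y / ΣA = 12.5 cm.
Transfer each piece to the centroidal x-axis using Ī + A·d² with d = y − 12.5:
  web: d = 0 cm → contributes +1562.5 cm⁴
  top flange (beyond web): d = 12.1 cm → contributes +796.7605 cm⁴
  bottom flange (beyond web): d = -12.1 cm → contributes +796.7605 cm⁴
Total I = 3156.021 cm⁴.
For the y-axis: x̄ = 7.4 cm.
Repeating about the centroidal y-axis gives I_y = 219.6043 cm⁴.

I_x ≈ 3156.0 cm⁴, I_y ≈ 219.60 cm⁴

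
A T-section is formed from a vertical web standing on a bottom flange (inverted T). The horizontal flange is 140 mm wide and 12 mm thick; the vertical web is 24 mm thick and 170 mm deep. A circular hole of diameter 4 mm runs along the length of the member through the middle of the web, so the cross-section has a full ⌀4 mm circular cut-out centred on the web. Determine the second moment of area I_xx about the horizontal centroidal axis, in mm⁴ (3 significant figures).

I_xx ≈ 1.97 × 10⁷ mm⁴

Treat the section as a set of non-overlapping primitives; coordinates are from the bounding-box lower-left.
Flange: 140 × 12, A = 1 680 mm², y = 6 mm, Ī = 20 160 mm⁴.
Web: 24 × 170, A = 4 080 mm², y = 97 mm, Ī = 9 826 000 mm⁴.
Hole (subtracted): ⌀4, A = 12.566 mm², y = 97 mm, Ī = 12.566 mm⁴.
Centroid: ȳ = ΣA·y / ΣA = 70.4 mm.
Transfer each piece to the horizontal centroidal axis using Ī + A·d² with d = y − 70.4:
  flange: d = -64.4 mm → contributes +6 987 790 mm⁴
  web: d = 26.6 mm → contributes +12 712 779 mm⁴
  hole: d = 26.6 mm → contributes −8903.8 mm⁴
Total I = 19 691 666 mm⁴.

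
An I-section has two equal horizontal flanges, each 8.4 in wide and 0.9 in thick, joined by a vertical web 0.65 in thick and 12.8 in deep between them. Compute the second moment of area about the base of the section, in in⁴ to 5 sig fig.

I_base ≈ 2073.2 in⁴

Treat the section as a set of non-overlapping primitives; coordinates are from the bounding-box lower-left.
Bottom flange: 8.4 × 0.9, A = 7.56 in², y = 0.45 in, Ī = 0.5103 in⁴.
Web: 0.65 × 12.8, A = 8.32 in², y = 7.3 in, Ī = 113.5957 in⁴.
Top flange: 8.4 × 0.9, A = 7.56 in², y = 14.15 in, Ī = 0.5103 in⁴.
Transfer each piece to a horizontal axis along the bottom face using Ī + A·d² with d = y − 0:
  bottom flange: d = 0.45 in → contributes +2.0412 in⁴
  web: d = 7.3 in → contributes +556.9685 in⁴
  top flange: d = 14.15 in → contributes +1514.192 in⁴
Total I = 2073.202 in⁴.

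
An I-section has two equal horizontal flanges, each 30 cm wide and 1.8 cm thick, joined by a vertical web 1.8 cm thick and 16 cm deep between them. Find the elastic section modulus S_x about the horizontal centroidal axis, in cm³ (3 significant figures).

S_x ≈ 939 cm³

Treat the section as a set of non-overlapping primitives; coordinates are from the bounding-box lower-left.
Bottom flange: 30 × 1.8, A = 54 cm², y = 0.9 cm, Ī = 14.58 cm⁴.
Web: 1.8 × 16, A = 28.8 cm², y = 9.8 cm, Ī = 614.4 cm⁴.
Top flange: 30 × 1.8, A = 54 cm², y = 18.7 cm, Ī = 14.58 cm⁴.
By symmetry the centroid is at mid-height, ȳ = 9.8 cm.
Transfer each piece to the horizontal centroidal axis using Ī + A·d² with d = y − 9.8:
  bottom flange: d = -8.9 cm → contributes +4291.9 cm⁴
  web: d = 0 cm → contributes +614.4 cm⁴
  top flange: d = 8.9 cm → contributes +4291.9 cm⁴
Total I = 9198.2 cm⁴.
Extreme fibre distance c = 9.8 cm; S = I/c = 938.6 cm³.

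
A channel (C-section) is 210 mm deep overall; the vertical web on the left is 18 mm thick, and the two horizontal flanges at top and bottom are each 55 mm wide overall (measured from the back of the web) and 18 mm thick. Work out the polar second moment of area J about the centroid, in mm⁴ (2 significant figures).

Treat the section as a set of non-overlapping primitives; coordinates are from the bounding-box lower-left.
Web: 18 × 210, A = 3 780 mm², y = 105 mm, Ī = 13 891 500 mm⁴.
Top flange (beyond web): 37 × 18, A = 666 mm², y = 201 mm, Ī = 17 982 mm⁴.
Bottom flange (beyond web): 37 × 18, A = 666 mm², y = 9 mm, Ī = 17 982 mm⁴.
By symmetry the centroid is at mid-height, ȳ = 105 mm.
Transfer each piece to the centroidal x-axis using Ī + A·d² with d = y − 105:
  web: d = 0 mm → contributes +13 891 500 mm⁴
  top flange (beyond web): d = 96 mm → contributes +6 155 838 mm⁴
  bottom flange (beyond web): d = -96 mm → contributes +6 155 838 mm⁴
Total I = 26 203 176 mm⁴.
For the y-axis: x̄ = 16.17 mm.
Repeating about the centroidal y-axis gives I_y = 998 872 mm⁴.
Polar second moment: J = I_x + I_y = 27 202 048 mm⁴.

J ≈ 2.7 × 10⁷ mm⁴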